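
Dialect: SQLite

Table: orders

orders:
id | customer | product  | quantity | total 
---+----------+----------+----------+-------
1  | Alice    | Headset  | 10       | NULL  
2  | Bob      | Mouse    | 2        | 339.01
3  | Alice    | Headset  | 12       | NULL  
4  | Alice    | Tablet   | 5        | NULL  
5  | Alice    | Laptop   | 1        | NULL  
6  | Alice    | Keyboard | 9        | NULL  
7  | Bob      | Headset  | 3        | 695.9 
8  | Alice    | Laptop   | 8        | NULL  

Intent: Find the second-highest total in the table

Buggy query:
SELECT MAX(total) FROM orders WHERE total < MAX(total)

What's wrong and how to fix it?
Bug: The inner MAX is an aggregate inside WHERE, which is not allowed

Fix: Put the inner MAX in a scalar subquery

Corrected query:
SELECT MAX(total) FROM orders WHERE total < (SELECT MAX(total) FROM orders)

Result:
MAX(total)
----------
339.01    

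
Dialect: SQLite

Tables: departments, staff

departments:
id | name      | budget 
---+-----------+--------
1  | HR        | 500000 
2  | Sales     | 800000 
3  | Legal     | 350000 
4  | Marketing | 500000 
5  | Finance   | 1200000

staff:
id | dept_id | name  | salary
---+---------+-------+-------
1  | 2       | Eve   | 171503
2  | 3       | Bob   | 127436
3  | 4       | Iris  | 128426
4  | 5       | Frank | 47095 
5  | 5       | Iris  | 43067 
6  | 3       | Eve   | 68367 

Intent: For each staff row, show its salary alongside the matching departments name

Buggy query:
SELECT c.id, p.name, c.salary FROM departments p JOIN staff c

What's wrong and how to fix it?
Bug: JOIN with no ON clause produces a cartesian product; every staff row pairs with every departments row

Fix: Add ON c.dept_id = p.id to the JOIN

Corrected query:
SELECT c.id, p.name, c.salary FROM departments p JOIN staff c ON c.dept_id = p.id

Result:
id | name      | salary
---+-----------+-------
1  | Sales     | 171503
2  | Legal     | 127436
3  | Marketing | 128426
4  | Finance   | 47095 
5  | Finance   | 43067 
6  | Legal     | 68367 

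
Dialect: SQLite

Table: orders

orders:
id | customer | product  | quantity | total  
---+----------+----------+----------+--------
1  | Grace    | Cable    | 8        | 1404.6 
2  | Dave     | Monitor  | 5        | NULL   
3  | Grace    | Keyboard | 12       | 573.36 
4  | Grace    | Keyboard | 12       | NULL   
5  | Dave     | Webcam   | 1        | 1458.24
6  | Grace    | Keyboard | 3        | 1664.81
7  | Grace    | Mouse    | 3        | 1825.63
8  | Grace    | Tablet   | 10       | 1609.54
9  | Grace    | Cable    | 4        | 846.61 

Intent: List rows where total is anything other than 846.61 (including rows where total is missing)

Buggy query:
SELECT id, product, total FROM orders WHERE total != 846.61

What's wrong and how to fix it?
Bug: Inequality against NULL is unknown, not true; rows with NULL are dropped

Fix: Add an explicit OR total IS NULL to include the missing-value rows

Corrected query:
SELECT id, product, total FROM orders WHERE total != 846.61 OR total IS NULL

Result:
id | product  | total  
---+----------+--------
1  | Cable    | 1404.6 
2  | Monitor  | NULL   
3  | Keyboard | 573.36 
4  | Keyboard | NULL   
5  | Webcam   | 1458.24
6  | Keyboard | 1664.81
7  | Mouse    | 1825.63
8  | Tablet   | 1609.54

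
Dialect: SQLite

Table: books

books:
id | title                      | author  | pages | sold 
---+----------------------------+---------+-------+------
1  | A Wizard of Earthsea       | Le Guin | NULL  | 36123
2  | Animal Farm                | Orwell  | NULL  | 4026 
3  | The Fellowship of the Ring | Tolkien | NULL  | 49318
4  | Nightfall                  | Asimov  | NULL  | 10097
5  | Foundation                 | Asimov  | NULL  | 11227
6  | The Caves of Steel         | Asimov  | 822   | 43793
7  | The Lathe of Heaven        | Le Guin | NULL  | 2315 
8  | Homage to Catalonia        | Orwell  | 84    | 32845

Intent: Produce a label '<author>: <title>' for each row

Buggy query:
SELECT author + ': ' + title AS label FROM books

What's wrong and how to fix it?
Bug: '+' is numeric addition; on text columns SQLite converts them to 0 instead of concatenating

Fix: Use the || operator for string concatenation

Corrected query:
SELECT author || ': ' || title AS label FROM books

Result:
label                              
-----------------------------------
Le Guin: A Wizard of Earthsea      
Orwell: Animal Farm                
Tolkien: The Fellowship of the Ring
Asimov: Nightfall                  
Asimov: Foundation                 
Asimov: The Caves of Steel         
Le Guin: The Lathe of Heaven       
Orwell: Homage to Catalonia        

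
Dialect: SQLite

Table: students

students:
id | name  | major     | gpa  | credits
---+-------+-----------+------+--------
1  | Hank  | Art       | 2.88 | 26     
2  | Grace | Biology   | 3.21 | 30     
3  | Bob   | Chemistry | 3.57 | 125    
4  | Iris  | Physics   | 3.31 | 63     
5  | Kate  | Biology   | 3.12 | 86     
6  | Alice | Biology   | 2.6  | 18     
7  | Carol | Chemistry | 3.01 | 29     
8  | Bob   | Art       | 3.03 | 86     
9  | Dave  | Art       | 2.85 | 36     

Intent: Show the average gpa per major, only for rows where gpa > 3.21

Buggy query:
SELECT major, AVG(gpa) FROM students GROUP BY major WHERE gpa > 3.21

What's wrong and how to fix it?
Bug: WHERE cannot follow GROUP BY

Fix: Place WHERE between FROM and GROUP BY

Corrected query:
SELECT major, AVG(gpa) FROM students WHERE gpa > 3.21 GROUP BY major

Result:
major     | AVG(gpa)
----------+---------
Chemistry | 3.57    
Physics   | 3.31    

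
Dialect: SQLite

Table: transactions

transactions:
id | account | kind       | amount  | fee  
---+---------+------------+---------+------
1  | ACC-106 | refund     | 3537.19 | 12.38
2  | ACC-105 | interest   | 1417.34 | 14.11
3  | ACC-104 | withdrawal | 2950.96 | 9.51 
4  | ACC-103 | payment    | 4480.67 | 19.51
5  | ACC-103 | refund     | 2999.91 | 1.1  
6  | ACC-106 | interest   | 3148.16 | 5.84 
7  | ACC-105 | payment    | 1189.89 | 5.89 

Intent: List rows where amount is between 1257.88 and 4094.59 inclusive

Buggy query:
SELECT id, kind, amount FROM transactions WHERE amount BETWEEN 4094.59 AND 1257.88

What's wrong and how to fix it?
Bug: BETWEEN expects the lower bound first; with 4094.59 AND 1257.88 the range is empty

Fix: Swap the bounds so the smaller value comes first

Corrected query:
SELECT id, kind, amount FROM transactions WHERE amount BETWEEN 1257.88 AND 4094.59

Result:
id | kind       | amount 
---+------------+--------
1  | refund     | 3537.19
2  | interest   | 1417.34
3  | withdrawal | 2950.96
5  | refund     | 2999.91
6  | interest   | 3148.16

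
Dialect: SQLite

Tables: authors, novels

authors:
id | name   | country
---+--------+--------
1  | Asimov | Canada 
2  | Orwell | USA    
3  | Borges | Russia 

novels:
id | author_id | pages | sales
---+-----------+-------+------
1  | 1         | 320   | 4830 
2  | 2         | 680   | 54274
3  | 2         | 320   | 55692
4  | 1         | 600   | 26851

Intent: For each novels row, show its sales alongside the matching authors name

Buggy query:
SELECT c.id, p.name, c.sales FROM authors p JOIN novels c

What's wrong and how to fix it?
Bug: Missing join condition: each novels row is matched to all authors rows instead of just its own

Fix: Add ON c.author_id = p.id to the JOIN

Corrected query:
SELECT c.id, p.name, c.sales FROM authors p JOIN novels c ON c.author_id = p.id

Result:
id | name   | sales
---+--------+------
1  | Asimov | 4830 
2  | Orwell | 54274
3  | Orwell | 55692
4  | Asimov | 26851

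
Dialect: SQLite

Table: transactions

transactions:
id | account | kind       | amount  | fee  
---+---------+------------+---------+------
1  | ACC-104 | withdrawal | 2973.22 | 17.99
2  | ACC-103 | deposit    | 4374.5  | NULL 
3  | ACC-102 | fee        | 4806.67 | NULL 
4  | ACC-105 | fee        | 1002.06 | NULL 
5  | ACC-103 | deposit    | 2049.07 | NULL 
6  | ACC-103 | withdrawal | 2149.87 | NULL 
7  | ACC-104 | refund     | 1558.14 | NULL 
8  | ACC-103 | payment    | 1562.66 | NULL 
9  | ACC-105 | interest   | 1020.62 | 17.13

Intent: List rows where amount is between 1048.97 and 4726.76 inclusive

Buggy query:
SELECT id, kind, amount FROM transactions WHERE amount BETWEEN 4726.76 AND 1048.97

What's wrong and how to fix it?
Bug: BETWEEN expects the lower bound first; with 4726.76 AND 1048.97 the range is empty

Fix: Swap the bounds so the smaller value comes first

Corrected query:
SELECT id, kind, amount FROM transactions WHERE amount BETWEEN 1048.97 AND 4726.76

Result:
id | kind       | amount 
---+------------+--------
1  | withdrawal | 2973.22
2  | deposit    | 4374.5 
5  | deposit    | 2049.07
6  | withdrawal | 2149.87
7  | refund     | 1558.14
8  | payment    | 1562.66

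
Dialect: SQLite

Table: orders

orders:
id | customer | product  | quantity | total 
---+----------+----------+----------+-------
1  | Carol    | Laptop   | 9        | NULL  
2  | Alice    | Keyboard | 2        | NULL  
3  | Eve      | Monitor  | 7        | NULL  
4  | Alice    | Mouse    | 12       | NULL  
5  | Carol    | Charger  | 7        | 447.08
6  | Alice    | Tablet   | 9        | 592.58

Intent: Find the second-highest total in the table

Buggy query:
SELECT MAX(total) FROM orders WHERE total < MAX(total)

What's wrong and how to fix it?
Bug: The inner MAX is an aggregate inside WHERE, which is not allowed

Fix: Compute the overall MAX in a subquery, then take MAX of rows below it

Corrected query:
SELECT MAX(total) FROM orders WHERE total < (SELECT MAX(total) FROM orders)

Result:
MAX(total)
----------
447.08    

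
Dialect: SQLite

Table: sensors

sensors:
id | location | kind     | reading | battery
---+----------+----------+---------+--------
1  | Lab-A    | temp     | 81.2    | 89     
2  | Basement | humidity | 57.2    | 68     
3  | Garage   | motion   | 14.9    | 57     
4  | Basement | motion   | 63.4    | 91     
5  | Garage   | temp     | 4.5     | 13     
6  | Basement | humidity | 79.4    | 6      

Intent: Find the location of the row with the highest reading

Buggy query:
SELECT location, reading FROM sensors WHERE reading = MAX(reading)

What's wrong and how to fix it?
Bug: WHERE is evaluated per row; an aggregate over the whole table isn't defined there

Fix: Wrap MAX in a scalar subquery so WHERE compares against a single value

Corrected query:
SELECT location, reading FROM sensors WHERE reading = (SELECT MAX(reading) FROM sensors)

Result:
location | reading
---------+--------
Lab-A    | 81.2   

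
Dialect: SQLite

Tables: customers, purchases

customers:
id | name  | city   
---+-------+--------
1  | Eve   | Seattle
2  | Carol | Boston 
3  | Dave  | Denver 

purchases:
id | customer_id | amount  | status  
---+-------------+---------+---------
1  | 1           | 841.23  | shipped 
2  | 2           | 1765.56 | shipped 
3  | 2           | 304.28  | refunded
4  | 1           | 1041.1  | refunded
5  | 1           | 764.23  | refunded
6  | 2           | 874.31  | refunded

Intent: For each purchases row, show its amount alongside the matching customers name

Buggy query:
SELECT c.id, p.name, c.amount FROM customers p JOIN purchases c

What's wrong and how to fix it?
Bug: Missing join condition: each purchases row is matched to all customers rows instead of just its own

Fix: Specify the join condition linking the foreign key to the parent id

Corrected query:
SELECT c.id, p.name, c.amount FROM customers p JOIN purchases c ON c.customer_id = p.id

Result:
id | name  | amount 
---+-------+--------
1  | Eve   | 841.23 
2  | Carol | 1765.56
3  | Carol | 304.28 
4  | Eve   | 1041.1 
5  | Eve   | 764.23 
6  | Carol | 874.31 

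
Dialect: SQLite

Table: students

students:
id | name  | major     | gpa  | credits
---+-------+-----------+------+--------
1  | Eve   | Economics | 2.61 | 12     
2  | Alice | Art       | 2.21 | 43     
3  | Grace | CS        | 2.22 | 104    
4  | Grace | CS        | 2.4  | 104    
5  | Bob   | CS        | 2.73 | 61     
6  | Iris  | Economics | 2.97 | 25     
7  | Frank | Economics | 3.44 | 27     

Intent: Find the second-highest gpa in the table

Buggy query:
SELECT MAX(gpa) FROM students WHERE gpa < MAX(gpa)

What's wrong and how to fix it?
Bug: MAX(gpa) on the right of the comparison is an aggregate-in-WHERE error

Fix: Compute the overall MAX in a subquery, then take MAX of rows below it

Corrected query:
SELECT MAX(gpa) FROM students WHERE gpa < (SELECT MAX(gpa) FROM students)

Result:
MAX(gpa)
--------
2.97    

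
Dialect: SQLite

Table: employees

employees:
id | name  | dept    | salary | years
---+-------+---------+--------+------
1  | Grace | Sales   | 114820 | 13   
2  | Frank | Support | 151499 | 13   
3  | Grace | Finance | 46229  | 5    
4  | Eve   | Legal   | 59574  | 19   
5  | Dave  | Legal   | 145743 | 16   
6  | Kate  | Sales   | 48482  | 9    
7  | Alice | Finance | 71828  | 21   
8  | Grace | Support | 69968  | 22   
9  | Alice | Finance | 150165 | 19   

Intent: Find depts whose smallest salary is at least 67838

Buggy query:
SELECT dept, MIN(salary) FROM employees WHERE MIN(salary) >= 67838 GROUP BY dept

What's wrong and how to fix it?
Bug: Aggregates like MIN are computed per group after WHERE runs

Fix: Replace WHERE with HAVING after the GROUP BY

Corrected query:
SELECT dept, MIN(salary) FROM employees GROUP BY dept HAVING MIN(salary) >= 67838

Result:
dept    | MIN(salary)
--------+------------
Support | 69968      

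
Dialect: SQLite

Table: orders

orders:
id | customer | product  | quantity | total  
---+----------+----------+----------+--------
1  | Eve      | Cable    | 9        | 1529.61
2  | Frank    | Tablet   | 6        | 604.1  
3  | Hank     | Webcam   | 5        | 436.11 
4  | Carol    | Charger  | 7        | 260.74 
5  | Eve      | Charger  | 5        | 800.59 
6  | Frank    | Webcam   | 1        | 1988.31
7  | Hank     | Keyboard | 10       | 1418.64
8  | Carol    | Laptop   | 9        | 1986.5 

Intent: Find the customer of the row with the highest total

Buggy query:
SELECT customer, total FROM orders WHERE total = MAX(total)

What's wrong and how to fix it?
Bug: WHERE is evaluated per row; an aggregate over the whole table isn't defined there

Fix: Use a subquery: WHERE total = (SELECT MAX(total) FROM orders)

Corrected query:
SELECT customer, total FROM orders WHERE total = (SELECT MAX(total) FROM orders)

Result:
customer | total  
---------+--------
Frank    | 1988.31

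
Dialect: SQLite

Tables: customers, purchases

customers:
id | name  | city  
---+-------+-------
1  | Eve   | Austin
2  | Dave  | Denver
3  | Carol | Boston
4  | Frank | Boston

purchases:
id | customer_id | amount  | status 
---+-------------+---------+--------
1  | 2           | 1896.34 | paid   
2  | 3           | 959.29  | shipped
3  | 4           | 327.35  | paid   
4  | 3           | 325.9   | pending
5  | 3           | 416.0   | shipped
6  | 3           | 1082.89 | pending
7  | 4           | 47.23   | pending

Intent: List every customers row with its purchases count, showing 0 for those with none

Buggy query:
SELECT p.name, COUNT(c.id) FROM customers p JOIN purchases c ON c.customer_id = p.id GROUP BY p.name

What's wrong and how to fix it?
Bug: INNER JOIN drops customers rows that have no matching purchases rows

Fix: Switch to LEFT JOIN to retain unmatched parent rows

Corrected query:
SELECT p.name, COUNT(c.id) FROM customers p LEFT JOIN purchases c ON c.customer_id = p.id GROUP BY p.name

Result:
name  | COUNT(c.id)
------+------------
Carol | 4          
Dave  | 1          
Eve   | 0          
Frank | 2          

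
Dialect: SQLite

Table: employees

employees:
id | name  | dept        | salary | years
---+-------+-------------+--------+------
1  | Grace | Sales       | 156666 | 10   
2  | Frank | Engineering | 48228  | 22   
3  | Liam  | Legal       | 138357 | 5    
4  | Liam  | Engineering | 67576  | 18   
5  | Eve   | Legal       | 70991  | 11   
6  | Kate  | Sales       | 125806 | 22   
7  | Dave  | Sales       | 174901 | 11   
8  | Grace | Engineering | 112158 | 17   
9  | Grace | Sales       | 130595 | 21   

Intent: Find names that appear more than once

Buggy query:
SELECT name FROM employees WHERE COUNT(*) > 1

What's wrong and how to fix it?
Bug: WHERE can't reference COUNT(*); aggregates are computed after WHERE

Fix: Group first, then use HAVING for the count condition

Corrected query:
SELECT name FROM employees GROUP BY name HAVING COUNT(*) > 1

Result:
name 
-----
Grace
Liam 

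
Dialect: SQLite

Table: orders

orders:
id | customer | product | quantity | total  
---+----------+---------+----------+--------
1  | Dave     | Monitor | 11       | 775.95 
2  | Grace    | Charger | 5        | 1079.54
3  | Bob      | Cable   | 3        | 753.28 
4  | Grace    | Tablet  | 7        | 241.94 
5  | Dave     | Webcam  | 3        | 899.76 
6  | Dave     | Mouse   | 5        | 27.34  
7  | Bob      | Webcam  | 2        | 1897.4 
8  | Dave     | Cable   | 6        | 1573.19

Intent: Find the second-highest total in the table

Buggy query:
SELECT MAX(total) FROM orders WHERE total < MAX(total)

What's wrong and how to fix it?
Bug: The inner MAX is an aggregate inside WHERE, which is not allowed

Fix: Put the inner MAX in a scalar subquery

Corrected query:
SELECT MAX(total) FROM orders WHERE total < (SELECT MAX(total) FROM orders)

Result:
MAX(total)
----------
1573.19   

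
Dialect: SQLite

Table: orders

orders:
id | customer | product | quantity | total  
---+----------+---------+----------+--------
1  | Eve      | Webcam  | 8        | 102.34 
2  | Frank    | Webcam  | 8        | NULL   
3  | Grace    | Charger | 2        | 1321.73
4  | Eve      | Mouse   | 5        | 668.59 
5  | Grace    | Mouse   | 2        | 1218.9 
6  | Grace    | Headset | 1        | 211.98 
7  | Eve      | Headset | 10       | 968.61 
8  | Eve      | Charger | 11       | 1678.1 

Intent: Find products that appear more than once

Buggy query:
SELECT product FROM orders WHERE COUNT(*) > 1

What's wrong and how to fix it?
Bug: COUNT(*) is an aggregate and cannot be used in WHERE

Fix: GROUP BY product, then filter groups with HAVING COUNT(*) > 1

Corrected query:
SELECT product FROM orders GROUP BY product HAVING COUNT(*) > 1

Result:
product
-------
Charger
Headset
Mouse  
Webcam 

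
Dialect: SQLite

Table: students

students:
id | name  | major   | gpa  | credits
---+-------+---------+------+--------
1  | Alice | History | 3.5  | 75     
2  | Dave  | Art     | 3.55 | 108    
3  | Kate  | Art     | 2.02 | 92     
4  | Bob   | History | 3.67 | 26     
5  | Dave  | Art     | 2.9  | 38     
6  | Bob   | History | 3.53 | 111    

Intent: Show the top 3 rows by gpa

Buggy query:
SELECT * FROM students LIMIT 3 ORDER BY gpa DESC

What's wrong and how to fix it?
Bug: LIMIT must come after ORDER BY

Fix: Sort with ORDER BY, then apply LIMIT

Corrected query:
SELECT * FROM students ORDER BY gpa DESC LIMIT 3

Result:
id | name | major   | gpa  | credits
---+------+---------+------+--------
4  | Bob  | History | 3.67 | 26     
2  | Dave | Art     | 3.55 | 108    
6  | Bob  | History | 3.53 | 111    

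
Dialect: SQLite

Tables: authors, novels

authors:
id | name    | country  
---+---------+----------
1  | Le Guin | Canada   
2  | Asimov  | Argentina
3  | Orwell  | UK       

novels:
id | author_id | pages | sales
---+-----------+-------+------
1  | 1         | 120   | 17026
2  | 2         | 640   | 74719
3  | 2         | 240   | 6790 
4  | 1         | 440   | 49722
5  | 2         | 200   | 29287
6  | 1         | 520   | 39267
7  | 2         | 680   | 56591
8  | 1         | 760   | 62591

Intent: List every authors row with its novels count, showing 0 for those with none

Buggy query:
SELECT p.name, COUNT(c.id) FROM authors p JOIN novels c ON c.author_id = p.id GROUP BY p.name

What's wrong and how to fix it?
Bug: INNER JOIN drops authors rows that have no matching novels rows

Fix: Switch to LEFT JOIN to retain unmatched parent rows

Corrected query:
SELECT p.name, COUNT(c.id) FROM authors p LEFT JOIN novels c ON c.author_id = p.id GROUP BY p.name

Result:
name    | COUNT(c.id)
--------+------------
Asimov  | 4          
Le Guin | 4          
Orwell  | 0          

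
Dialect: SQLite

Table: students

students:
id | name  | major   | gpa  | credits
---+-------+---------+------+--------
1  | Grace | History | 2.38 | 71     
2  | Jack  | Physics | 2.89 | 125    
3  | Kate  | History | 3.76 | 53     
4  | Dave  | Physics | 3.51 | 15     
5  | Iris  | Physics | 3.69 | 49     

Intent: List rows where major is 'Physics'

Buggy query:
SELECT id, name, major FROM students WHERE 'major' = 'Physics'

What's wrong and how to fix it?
Bug: Single quotes denote string literals in SQL; the column name is being compared as a constant string

Fix: Reference the column as major without single quotes

Corrected query:
SELECT id, name, major FROM students WHERE major = 'Physics'

Result:
id | name | major  
---+------+--------
2  | Jack | Physics
4  | Dave | Physics
5  | Iris | Physics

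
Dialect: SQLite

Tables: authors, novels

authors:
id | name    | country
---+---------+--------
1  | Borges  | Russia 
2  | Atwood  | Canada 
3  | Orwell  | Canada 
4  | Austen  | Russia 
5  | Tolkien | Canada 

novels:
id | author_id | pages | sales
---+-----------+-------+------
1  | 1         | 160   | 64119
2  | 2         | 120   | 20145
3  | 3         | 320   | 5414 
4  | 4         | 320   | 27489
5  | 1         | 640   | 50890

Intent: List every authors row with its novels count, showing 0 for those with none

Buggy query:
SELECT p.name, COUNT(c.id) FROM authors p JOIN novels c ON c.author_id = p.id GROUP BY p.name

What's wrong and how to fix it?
Bug: INNER JOIN drops authors rows that have no matching novels rows

Fix: Switch to LEFT JOIN to retain unmatched parent rows

Corrected query:
SELECT p.name, COUNT(c.id) FROM authors p LEFT JOIN novels c ON c.author_id = p.id GROUP BY p.name

Result:
name    | COUNT(c.id)
--------+------------
Atwood  | 1          
Austen  | 1          
Borges  | 2          
Orwell  | 1          
Tolkien | 0          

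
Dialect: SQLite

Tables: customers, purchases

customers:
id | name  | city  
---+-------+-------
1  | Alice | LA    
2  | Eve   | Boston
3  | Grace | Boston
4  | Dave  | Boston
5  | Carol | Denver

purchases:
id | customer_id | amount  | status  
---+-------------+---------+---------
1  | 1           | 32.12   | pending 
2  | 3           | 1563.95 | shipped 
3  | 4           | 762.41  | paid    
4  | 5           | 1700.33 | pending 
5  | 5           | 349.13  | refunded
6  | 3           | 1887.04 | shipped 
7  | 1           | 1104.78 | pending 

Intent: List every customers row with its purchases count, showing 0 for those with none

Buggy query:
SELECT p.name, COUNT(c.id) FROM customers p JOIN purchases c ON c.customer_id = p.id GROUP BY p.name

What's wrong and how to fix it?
Bug: An inner join excludes parents with zero children

Fix: Switch to LEFT JOIN to retain unmatched parent rows

Corrected query:
SELECT p.name, COUNT(c.id) FROM customers p LEFT JOIN purchases c ON c.customer_id = p.id GROUP BY p.name

Result:
name  | COUNT(c.id)
------+------------
Alice | 2          
Carol | 2          
Dave  | 1          
Eve   | 0          
Grace | 2          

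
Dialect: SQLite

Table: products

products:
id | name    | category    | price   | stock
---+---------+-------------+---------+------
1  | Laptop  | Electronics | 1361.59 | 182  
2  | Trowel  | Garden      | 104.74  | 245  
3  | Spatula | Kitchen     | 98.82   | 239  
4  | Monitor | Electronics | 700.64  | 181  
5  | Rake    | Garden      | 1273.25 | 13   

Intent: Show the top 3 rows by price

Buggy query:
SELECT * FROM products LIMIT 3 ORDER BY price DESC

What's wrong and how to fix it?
Bug: ORDER BY cannot follow LIMIT; LIMIT is the final clause

Fix: Swap the clauses: ORDER BY first, then LIMIT

Corrected query:
SELECT * FROM products ORDER BY price DESC LIMIT 3

Result:
id | name    | category    | price   | stock
---+---------+-------------+---------+------
1  | Laptop  | Electronics | 1361.59 | 182  
5  | Rake    | Garden      | 1273.25 | 13   
4  | Monitor | Electronics | 700.64  | 181  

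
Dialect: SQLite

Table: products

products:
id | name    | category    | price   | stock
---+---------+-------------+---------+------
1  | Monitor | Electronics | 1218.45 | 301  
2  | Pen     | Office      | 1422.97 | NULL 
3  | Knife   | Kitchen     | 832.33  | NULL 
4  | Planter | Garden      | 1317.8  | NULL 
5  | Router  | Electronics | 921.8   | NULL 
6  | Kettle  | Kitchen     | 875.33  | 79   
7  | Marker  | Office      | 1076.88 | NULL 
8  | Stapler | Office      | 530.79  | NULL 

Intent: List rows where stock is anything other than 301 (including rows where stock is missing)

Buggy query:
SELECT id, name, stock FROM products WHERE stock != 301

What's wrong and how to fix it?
Bug: Inequality against NULL is unknown, not true; rows with NULL are dropped

Fix: Add an explicit OR stock IS NULL to include the missing-value rows

Corrected query:
SELECT id, name, stock FROM products WHERE stock != 301 OR stock IS NULL

Result:
id | name    | stock
---+---------+------
2  | Pen     | NULL 
3  | Knife   | NULL 
4  | Planter | NULL 
5  | Router  | NULL 
6  | Kettle  | 79   
7  | Marker  | NULL 
8  | Stapler | NULL 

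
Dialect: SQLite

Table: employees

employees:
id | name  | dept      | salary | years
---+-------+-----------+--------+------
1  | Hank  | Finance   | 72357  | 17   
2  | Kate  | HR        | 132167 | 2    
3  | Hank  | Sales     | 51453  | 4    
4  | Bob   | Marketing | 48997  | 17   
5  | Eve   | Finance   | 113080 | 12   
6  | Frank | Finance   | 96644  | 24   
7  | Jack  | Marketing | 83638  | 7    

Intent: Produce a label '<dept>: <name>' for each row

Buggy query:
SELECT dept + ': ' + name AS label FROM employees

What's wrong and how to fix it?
Bug: SQLite uses || for string concatenation; + coerces text to numbers (yielding 0)

Fix: Use the || operator for string concatenation

Corrected query:
SELECT dept || ': ' || name AS label FROM employees

Result:
label          
---------------
Finance: Hank  
HR: Kate       
Sales: Hank    
Marketing: Bob 
Finance: Eve   
Finance: Frank 
Marketing: Jack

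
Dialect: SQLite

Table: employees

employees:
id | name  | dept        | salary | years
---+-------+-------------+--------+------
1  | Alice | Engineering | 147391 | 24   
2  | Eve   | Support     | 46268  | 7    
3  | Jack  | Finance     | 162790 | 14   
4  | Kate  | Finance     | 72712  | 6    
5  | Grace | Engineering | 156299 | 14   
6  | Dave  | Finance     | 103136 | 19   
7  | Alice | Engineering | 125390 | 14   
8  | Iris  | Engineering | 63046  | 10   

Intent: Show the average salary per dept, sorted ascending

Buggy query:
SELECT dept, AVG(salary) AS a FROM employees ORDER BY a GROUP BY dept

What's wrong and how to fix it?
Bug: GROUP BY must precede ORDER BY

Fix: Reorder: SELECT … FROM … GROUP BY … ORDER BY …

Corrected query:
SELECT dept, AVG(salary) AS a FROM employees GROUP BY dept ORDER BY a

Result:
dept        | a            
------------+--------------
Support     | 46268        
Finance     | 112879.333333
Engineering | 123031.5     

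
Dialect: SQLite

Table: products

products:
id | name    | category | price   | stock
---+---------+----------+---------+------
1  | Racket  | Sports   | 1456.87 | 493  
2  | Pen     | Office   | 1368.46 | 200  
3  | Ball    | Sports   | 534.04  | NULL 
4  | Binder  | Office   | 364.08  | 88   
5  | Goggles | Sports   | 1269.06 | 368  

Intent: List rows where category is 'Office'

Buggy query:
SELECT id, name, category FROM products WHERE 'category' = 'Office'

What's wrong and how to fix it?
Bug: Single quotes denote string literals in SQL; the column name is being compared as a constant string

Fix: Remove the quotes around the column name (or use double quotes for an identifier)

Corrected query:
SELECT id, name, category FROM products WHERE category = 'Office'

Result:
id | name   | category
---+--------+---------
2  | Pen    | Office  
4  | Binder | Office  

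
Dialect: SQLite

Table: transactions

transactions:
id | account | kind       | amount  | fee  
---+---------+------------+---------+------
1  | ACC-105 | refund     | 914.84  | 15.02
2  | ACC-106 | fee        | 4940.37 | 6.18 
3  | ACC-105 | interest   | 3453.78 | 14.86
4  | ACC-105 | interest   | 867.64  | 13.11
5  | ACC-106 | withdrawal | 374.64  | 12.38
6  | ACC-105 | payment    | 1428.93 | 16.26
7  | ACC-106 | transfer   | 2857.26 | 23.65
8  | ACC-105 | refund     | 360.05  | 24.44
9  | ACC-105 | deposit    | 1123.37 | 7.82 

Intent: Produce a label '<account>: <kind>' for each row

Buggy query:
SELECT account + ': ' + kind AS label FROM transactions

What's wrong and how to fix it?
Bug: SQLite uses || for string concatenation; + coerces text to numbers (yielding 0)

Fix: Use the || operator for string concatenation

Corrected query:
SELECT account || ': ' || kind AS label FROM transactions

Result:
label              
-------------------
ACC-105: refund    
ACC-106: fee       
ACC-105: interest  
ACC-105: interest  
ACC-106: withdrawal
ACC-105: payment   
ACC-106: transfer  
ACC-105: refund    
ACC-105: deposit   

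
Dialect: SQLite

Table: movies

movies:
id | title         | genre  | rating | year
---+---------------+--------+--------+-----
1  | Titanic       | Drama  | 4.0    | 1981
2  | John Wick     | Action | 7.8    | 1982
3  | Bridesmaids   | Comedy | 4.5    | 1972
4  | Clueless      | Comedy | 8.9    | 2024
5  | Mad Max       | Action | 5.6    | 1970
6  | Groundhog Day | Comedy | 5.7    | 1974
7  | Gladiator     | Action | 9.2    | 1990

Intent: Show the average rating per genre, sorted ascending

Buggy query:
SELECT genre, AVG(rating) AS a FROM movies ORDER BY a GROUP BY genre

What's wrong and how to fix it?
Bug: ORDER BY appears before GROUP BY; SQL clause order requires GROUP BY first

Fix: Reorder: SELECT … FROM … GROUP BY … ORDER BY …

Corrected query:
SELECT genre, AVG(rating) AS a FROM movies GROUP BY genre ORDER BY a

Result:
genre  | a       
-------+---------
Drama  | 4       
Comedy | 6.366667
Action | 7.533333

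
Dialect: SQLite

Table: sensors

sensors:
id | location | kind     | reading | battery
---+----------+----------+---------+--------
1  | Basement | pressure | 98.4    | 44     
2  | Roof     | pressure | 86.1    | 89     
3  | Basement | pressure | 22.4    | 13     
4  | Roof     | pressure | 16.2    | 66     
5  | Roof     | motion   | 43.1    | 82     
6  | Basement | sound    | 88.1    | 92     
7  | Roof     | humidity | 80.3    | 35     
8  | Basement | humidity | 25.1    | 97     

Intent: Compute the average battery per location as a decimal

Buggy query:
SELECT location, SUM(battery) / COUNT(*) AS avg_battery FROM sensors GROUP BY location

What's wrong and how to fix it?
Bug: SUM(battery) and COUNT(*) are both integers; the division truncates the fractional part

Fix: Multiply by 1.0 (or CAST to REAL) to force floating-point division

Corrected query:
SELECT location, SUM(battery) * 1.0 / COUNT(*) AS avg_battery FROM sensors GROUP BY location

Result:
location | avg_battery
---------+------------
Basement | 61.5       
Roof     | 68         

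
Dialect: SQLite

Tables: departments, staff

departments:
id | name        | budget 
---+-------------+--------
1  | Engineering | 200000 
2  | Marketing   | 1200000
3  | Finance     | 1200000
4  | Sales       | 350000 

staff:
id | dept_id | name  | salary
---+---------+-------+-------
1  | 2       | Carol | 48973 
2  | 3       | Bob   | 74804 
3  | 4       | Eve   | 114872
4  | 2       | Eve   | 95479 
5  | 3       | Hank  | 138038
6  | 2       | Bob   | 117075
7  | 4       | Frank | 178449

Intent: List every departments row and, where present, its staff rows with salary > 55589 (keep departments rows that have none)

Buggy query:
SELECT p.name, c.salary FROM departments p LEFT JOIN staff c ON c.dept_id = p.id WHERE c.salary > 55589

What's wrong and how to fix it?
Bug: Filtering c.salary in WHERE discards the NULL rows produced by LEFT JOIN, turning it into an inner join

Fix: Put 'c.salary > 55589' in the JOIN's ON clause instead of WHERE

Corrected query:
SELECT p.name, c.salary FROM departments p LEFT JOIN staff c ON c.dept_id = p.id AND c.salary > 55589

Result:
name        | salary
------------+-------
Engineering | NULL  
Marketing   | 95479 
Marketing   | 117075
Finance     | 74804 
Finance     | 138038
Sales       | 114872
Sales       | 178449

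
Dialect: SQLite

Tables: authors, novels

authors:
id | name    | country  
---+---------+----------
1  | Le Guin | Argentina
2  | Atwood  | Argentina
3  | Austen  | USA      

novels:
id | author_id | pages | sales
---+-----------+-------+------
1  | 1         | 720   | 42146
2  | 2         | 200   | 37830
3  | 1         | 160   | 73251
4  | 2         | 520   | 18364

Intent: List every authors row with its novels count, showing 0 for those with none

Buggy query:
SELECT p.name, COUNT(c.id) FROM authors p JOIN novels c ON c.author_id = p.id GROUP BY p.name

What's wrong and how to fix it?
Bug: INNER JOIN drops authors rows that have no matching novels rows

Fix: Switch to LEFT JOIN to retain unmatched parent rows

Corrected query:
SELECT p.name, COUNT(c.id) FROM authors p LEFT JOIN novels c ON c.author_id = p.id GROUP BY p.name

Result:
name    | COUNT(c.id)
--------+------------
Atwood  | 2          
Austen  | 0          
Le Guin | 2          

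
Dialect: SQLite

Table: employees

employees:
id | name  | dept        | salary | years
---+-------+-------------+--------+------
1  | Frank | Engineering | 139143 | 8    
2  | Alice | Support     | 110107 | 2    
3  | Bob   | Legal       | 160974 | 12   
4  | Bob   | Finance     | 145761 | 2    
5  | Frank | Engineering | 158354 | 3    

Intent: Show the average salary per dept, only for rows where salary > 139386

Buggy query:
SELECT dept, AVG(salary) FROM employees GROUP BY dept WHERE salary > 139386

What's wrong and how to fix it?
Bug: Row-level WHERE must come before GROUP BY in the clause order

Fix: Move the WHERE clause before GROUP BY

Corrected query:
SELECT dept, AVG(salary) FROM employees WHERE salary > 139386 GROUP BY dept

Result:
dept        | AVG(salary)
------------+------------
Engineering | 158354     
Finance     | 145761     
Legal       | 160974     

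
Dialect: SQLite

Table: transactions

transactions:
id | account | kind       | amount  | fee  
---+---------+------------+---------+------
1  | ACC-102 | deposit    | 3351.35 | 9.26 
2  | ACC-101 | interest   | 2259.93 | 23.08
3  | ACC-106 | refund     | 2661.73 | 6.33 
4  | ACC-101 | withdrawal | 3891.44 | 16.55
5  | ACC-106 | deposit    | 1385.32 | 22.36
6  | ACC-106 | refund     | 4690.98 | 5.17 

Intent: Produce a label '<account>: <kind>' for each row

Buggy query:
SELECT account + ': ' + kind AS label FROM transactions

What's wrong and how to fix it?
Bug: SQLite uses || for string concatenation; + coerces text to numbers (yielding 0)

Fix: Replace + with || to concatenate text

Corrected query:
SELECT account || ': ' || kind AS label FROM transactions

Result:
label              
-------------------
ACC-102: deposit   
ACC-101: interest  
ACC-106: refund    
ACC-101: withdrawal
ACC-106: deposit   
ACC-106: refund    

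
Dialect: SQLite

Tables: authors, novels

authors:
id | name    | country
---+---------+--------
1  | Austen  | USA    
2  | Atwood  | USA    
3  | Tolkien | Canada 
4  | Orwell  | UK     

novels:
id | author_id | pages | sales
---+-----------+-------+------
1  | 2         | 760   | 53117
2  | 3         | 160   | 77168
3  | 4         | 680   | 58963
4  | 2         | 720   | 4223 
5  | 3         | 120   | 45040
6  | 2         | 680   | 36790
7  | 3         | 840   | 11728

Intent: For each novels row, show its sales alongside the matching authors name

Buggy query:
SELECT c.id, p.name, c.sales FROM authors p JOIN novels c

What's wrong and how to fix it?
Bug: Missing join condition: each novels row is matched to all authors rows instead of just its own

Fix: Add ON c.author_id = p.id to the JOIN

Corrected query:
SELECT c.id, p.name, c.sales FROM authors p JOIN novels c ON c.author_id = p.id

Result:
id | name    | sales
---+---------+------
1  | Atwood  | 53117
2  | Tolkien | 77168
3  | Orwell  | 58963
4  | Atwood  | 4223 
5  | Tolkien | 45040
6  | Atwood  | 36790
7  | Tolkien | 11728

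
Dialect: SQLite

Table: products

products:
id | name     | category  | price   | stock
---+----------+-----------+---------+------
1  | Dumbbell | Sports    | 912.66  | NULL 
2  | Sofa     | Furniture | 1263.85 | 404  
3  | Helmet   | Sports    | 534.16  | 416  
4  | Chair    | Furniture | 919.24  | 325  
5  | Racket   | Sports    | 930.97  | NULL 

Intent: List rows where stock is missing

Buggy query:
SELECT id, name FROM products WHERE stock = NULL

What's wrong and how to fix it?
Bug: Comparing to NULL with '=' never matches; NULL = NULL is unknown, not true

Fix: Use IS NULL to test for NULL

Corrected query:
SELECT id, name FROM products WHERE stock IS NULL

Result:
id | name    
---+---------
1  | Dumbbell
5  | Racket  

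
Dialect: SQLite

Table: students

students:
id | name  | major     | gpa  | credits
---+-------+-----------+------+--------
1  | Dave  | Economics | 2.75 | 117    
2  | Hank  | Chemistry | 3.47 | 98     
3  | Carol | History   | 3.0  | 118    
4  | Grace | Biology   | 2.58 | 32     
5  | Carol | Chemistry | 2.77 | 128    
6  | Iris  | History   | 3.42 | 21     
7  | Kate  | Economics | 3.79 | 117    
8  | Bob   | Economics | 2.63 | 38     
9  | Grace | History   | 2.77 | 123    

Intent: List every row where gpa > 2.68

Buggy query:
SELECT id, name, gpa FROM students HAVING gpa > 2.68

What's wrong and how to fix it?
Bug: This is a non-aggregate query (no GROUP BY, no aggregates), so in SQLite the HAVING clause is invalid here; a row-level condition belongs in WHERE

Fix: Replace HAVING with WHERE since the condition applies to individual rows

Corrected query:
SELECT id, name, gpa FROM students WHERE gpa > 2.68

Result:
id | name  | gpa 
---+-------+-----
1  | Dave  | 2.75
2  | Hank  | 3.47
3  | Carol | 3   
5  | Carol | 2.77
6  | Iris  | 3.42
7  | Kate  | 3.79
9  | Grace | 2.77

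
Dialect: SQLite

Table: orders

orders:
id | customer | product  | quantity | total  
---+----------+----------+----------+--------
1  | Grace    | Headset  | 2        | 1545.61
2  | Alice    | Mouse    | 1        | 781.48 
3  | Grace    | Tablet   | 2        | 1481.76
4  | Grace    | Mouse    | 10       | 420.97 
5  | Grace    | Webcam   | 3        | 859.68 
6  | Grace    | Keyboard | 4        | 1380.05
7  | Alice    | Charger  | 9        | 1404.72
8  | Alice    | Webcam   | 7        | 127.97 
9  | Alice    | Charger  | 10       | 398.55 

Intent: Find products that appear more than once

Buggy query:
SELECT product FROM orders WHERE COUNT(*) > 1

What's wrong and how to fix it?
Bug: WHERE can't reference COUNT(*); aggregates are computed after WHERE

Fix: GROUP BY product, then filter groups with HAVING COUNT(*) > 1

Corrected query:
SELECT product FROM orders GROUP BY product HAVING COUNT(*) > 1

Result:
product
-------
Charger
Mouse  
Webcam 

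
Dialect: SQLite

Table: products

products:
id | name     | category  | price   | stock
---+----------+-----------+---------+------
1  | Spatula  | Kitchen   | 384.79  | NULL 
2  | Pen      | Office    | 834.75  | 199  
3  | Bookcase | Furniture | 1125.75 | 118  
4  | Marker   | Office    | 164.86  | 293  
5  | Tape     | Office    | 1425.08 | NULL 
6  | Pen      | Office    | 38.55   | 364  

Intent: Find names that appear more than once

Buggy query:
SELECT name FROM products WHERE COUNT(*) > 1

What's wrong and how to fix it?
Bug: COUNT(*) is an aggregate and cannot be used in WHERE

Fix: GROUP BY name, then filter groups with HAVING COUNT(*) > 1

Corrected query:
SELECT name FROM products GROUP BY name HAVING COUNT(*) > 1

Result:
name
----
Pen 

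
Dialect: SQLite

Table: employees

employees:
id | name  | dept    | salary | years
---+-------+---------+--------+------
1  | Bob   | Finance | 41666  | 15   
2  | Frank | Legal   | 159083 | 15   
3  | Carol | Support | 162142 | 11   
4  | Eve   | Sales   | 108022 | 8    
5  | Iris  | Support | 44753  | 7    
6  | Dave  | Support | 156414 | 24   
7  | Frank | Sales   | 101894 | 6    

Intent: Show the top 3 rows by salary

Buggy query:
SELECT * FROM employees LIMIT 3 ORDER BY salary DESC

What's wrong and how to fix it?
Bug: LIMIT must come after ORDER BY

Fix: Swap the clauses: ORDER BY first, then LIMIT

Corrected query:
SELECT * FROM employees ORDER BY salary DESC LIMIT 3

Result:
id | name  | dept    | salary | years
---+-------+---------+--------+------
3  | Carol | Support | 162142 | 11   
2  | Frank | Legal   | 159083 | 15   
6  | Dave  | Support | 156414 | 24   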